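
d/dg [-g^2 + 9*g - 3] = 9 - 2*g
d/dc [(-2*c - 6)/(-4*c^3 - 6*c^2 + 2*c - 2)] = (2*c^3 + 3*c^2 - c - (c + 3)*(6*c^2 + 6*c - 1) + 1)/(2*c^3 + 3*c^2 - c + 1)^2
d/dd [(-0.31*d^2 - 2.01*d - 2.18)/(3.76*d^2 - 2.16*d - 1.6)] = (8.2272*d^2 + 17.3856*d - 1.4928)/(14.1376*d^4 - 16.2432*d^3 - 7.3664*d^2 + 6.912*d + 2.56)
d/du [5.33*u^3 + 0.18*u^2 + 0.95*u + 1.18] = 15.99*u^2 + 0.36*u + 0.95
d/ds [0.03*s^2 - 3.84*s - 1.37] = 0.06*s - 3.84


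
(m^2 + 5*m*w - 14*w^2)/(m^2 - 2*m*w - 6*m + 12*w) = (m + 7*w)/(m - 6)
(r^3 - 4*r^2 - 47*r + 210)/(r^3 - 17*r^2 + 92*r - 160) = (r^2 + r - 42)/(r^2 - 12*r + 32)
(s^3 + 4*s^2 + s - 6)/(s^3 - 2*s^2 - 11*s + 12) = (s + 2)/(s - 4)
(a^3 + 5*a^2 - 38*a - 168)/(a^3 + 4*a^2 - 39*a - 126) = (a + 4)/(a + 3)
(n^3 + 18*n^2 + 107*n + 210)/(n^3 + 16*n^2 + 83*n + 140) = (n + 6)/(n + 4)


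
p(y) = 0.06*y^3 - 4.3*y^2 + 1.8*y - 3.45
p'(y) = 0.18*y^2 - 8.6*y + 1.8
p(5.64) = -119.31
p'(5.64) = -40.98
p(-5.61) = -159.47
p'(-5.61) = 55.71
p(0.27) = -3.28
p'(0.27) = -0.51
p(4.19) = -66.99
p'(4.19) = -31.07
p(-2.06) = -25.93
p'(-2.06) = 20.28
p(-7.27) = -266.86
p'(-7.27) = 73.84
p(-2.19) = -28.65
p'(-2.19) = 21.50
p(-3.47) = -63.98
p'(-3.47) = 33.81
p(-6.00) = -182.01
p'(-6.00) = 59.88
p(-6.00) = -182.01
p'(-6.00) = 59.88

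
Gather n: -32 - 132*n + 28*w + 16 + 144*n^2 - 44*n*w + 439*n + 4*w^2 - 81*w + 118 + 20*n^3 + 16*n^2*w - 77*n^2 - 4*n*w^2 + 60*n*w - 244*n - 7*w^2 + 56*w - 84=20*n^3 + n^2*(16*w + 67) + n*(-4*w^2 + 16*w + 63) - 3*w^2 + 3*w + 18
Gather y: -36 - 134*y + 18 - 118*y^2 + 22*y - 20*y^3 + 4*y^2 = -20*y^3 - 114*y^2 - 112*y - 18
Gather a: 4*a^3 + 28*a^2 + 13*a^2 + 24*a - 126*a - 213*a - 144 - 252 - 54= 4*a^3 + 41*a^2 - 315*a - 450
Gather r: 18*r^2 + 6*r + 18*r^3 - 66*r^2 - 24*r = 18*r^3 - 48*r^2 - 18*r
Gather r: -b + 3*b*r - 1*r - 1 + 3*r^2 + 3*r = -b + 3*r^2 + r*(3*b + 2) - 1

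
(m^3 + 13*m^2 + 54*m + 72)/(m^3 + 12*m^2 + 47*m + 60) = (m + 6)/(m + 5)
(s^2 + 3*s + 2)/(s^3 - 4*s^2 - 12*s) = (s + 1)/(s*(s - 6))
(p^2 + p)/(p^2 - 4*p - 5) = p/(p - 5)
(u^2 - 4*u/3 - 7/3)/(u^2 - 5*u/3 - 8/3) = (3*u - 7)/(3*u - 8)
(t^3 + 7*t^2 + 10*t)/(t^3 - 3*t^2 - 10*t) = (t + 5)/(t - 5)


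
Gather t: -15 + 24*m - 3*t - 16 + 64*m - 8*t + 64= 88*m - 11*t + 33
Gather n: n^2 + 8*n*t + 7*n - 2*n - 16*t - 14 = n^2 + n*(8*t + 5) - 16*t - 14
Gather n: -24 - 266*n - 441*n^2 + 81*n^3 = 81*n^3 - 441*n^2 - 266*n - 24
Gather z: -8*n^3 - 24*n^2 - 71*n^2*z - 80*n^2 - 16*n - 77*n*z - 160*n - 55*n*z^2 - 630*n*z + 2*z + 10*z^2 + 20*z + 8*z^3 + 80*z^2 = -8*n^3 - 104*n^2 - 176*n + 8*z^3 + z^2*(90 - 55*n) + z*(-71*n^2 - 707*n + 22)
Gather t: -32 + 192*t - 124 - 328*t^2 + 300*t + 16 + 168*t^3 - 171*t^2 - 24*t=168*t^3 - 499*t^2 + 468*t - 140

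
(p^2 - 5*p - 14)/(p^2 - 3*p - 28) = (p + 2)/(p + 4)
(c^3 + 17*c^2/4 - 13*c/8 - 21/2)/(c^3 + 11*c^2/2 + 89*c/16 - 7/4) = 2*(2*c - 3)/(4*c - 1)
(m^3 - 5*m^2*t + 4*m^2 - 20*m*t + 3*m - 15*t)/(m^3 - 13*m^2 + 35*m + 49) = (m^2 - 5*m*t + 3*m - 15*t)/(m^2 - 14*m + 49)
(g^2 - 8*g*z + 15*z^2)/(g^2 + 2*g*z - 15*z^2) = (g - 5*z)/(g + 5*z)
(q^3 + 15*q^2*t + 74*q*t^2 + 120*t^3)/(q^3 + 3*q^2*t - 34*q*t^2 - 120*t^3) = (q + 6*t)/(q - 6*t)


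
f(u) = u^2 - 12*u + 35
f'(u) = 2*u - 12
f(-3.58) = 90.78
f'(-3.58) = -19.16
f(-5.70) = 135.89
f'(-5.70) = -23.40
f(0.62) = 27.94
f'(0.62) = -10.76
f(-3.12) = 82.17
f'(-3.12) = -18.24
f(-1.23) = 51.27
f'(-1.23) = -14.46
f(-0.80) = 45.24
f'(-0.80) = -13.60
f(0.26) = 31.95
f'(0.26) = -11.48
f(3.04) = 7.76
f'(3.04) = -5.92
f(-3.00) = 80.00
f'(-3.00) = -18.00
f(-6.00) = 143.00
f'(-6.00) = -24.00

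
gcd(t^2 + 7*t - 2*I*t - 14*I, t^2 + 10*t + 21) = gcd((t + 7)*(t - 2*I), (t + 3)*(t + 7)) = t + 7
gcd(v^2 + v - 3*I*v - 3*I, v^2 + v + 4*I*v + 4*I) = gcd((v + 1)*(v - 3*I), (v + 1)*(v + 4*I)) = v + 1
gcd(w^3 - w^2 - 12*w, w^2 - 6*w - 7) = 1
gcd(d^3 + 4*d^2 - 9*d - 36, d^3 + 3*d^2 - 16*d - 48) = d^2 + 7*d + 12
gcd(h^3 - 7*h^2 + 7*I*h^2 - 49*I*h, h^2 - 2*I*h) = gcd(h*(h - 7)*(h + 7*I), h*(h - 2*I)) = h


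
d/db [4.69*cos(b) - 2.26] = -4.69*sin(b)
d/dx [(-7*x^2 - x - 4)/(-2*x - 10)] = (7*x^2 + 70*x + 1)/(2*(x^2 + 10*x + 25))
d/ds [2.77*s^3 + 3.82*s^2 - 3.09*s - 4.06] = 8.31*s^2 + 7.64*s - 3.09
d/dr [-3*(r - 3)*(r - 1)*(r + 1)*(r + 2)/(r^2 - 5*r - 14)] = 6*(-r^3 + 12*r^2 - 21*r - 2)/(r^2 - 14*r + 49)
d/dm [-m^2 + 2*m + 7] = 2 - 2*m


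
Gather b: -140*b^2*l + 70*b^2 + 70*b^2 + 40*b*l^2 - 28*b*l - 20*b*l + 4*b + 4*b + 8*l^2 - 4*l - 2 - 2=b^2*(140 - 140*l) + b*(40*l^2 - 48*l + 8) + 8*l^2 - 4*l - 4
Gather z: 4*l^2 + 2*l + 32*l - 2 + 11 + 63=4*l^2 + 34*l + 72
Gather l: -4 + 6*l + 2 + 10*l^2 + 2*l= 10*l^2 + 8*l - 2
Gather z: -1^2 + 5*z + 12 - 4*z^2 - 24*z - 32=-4*z^2 - 19*z - 21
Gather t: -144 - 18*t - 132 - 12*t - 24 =-30*t - 300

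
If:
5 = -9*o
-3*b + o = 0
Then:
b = -5/27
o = -5/9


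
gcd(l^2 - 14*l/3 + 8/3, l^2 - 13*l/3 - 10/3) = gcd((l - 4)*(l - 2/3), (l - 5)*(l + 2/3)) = 1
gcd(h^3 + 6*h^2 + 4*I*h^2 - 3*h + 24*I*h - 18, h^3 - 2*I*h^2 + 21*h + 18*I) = h^2 + 4*I*h - 3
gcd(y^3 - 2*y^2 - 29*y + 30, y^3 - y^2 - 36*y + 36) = y^2 - 7*y + 6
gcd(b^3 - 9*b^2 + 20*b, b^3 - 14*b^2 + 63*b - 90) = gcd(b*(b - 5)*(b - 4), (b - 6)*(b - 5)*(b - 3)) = b - 5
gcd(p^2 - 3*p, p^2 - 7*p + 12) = p - 3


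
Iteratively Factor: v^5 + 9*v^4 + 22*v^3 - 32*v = (v)*(v^4 + 9*v^3 + 22*v^2 - 32) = v*(v + 4)*(v^3 + 5*v^2 + 2*v - 8) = v*(v + 2)*(v + 4)*(v^2 + 3*v - 4) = v*(v - 1)*(v + 2)*(v + 4)*(v + 4)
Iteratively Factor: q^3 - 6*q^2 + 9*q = (q - 3)*(q^2 - 3*q) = (q - 3)^2*(q)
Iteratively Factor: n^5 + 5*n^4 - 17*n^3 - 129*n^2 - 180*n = (n + 4)*(n^4 + n^3 - 21*n^2 - 45*n) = n*(n + 4)*(n^3 + n^2 - 21*n - 45) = n*(n + 3)*(n + 4)*(n^2 - 2*n - 15) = n*(n + 3)^2*(n + 4)*(n - 5)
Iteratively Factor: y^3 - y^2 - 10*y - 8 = (y - 4)*(y^2 + 3*y + 2) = (y - 4)*(y + 1)*(y + 2)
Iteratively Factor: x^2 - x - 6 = (x - 3)*(x + 2)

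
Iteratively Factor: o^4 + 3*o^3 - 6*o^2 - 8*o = (o + 4)*(o^3 - o^2 - 2*o) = (o + 1)*(o + 4)*(o^2 - 2*o) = o*(o + 1)*(o + 4)*(o - 2)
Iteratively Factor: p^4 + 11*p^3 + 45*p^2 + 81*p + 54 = (p + 3)*(p^3 + 8*p^2 + 21*p + 18) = (p + 2)*(p + 3)*(p^2 + 6*p + 9) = (p + 2)*(p + 3)^2*(p + 3)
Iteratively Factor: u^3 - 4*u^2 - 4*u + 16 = (u + 2)*(u^2 - 6*u + 8) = (u - 2)*(u + 2)*(u - 4)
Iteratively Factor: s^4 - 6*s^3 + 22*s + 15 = (s - 3)*(s^3 - 3*s^2 - 9*s - 5) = (s - 3)*(s + 1)*(s^2 - 4*s - 5) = (s - 3)*(s + 1)^2*(s - 5)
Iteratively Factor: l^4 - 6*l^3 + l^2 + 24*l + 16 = (l - 4)*(l^3 - 2*l^2 - 7*l - 4) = (l - 4)*(l + 1)*(l^2 - 3*l - 4) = (l - 4)^2*(l + 1)*(l + 1)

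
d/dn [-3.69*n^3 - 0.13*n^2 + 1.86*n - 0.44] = -11.07*n^2 - 0.26*n + 1.86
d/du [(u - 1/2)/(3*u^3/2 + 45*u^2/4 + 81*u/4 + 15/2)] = 2*(-8*u^3 - 24*u^2 + 30*u + 47)/(3*(4*u^6 + 60*u^5 + 333*u^4 + 850*u^3 + 1029*u^2 + 540*u + 100))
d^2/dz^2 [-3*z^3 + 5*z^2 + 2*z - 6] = 10 - 18*z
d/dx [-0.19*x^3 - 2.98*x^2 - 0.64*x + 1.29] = -0.57*x^2 - 5.96*x - 0.64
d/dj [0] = 0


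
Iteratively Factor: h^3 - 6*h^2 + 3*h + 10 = (h + 1)*(h^2 - 7*h + 10) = (h - 5)*(h + 1)*(h - 2)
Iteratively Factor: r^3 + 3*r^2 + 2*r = (r + 2)*(r^2 + r) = (r + 1)*(r + 2)*(r)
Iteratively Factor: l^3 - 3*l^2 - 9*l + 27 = (l + 3)*(l^2 - 6*l + 9) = (l - 3)*(l + 3)*(l - 3)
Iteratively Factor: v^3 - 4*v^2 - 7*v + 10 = (v + 2)*(v^2 - 6*v + 5) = (v - 1)*(v + 2)*(v - 5)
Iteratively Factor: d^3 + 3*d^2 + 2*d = (d + 2)*(d^2 + d) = d*(d + 2)*(d + 1)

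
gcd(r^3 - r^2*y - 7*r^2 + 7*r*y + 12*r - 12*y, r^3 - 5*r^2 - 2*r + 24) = r^2 - 7*r + 12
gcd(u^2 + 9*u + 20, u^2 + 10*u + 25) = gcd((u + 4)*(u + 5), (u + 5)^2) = u + 5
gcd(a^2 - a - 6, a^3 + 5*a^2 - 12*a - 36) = a^2 - a - 6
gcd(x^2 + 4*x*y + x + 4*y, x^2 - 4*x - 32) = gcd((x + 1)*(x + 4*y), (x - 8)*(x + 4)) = 1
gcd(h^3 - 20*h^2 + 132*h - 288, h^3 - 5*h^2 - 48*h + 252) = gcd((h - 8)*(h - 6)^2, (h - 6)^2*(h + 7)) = h^2 - 12*h + 36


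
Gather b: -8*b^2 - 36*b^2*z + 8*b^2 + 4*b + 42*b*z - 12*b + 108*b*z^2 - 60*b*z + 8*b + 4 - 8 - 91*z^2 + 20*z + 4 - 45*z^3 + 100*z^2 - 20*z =-36*b^2*z + b*(108*z^2 - 18*z) - 45*z^3 + 9*z^2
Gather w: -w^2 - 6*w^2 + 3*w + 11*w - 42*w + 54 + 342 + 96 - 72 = -7*w^2 - 28*w + 420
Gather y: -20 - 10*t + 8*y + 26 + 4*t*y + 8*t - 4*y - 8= -2*t + y*(4*t + 4) - 2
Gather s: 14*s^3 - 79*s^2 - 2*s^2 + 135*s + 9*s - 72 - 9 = 14*s^3 - 81*s^2 + 144*s - 81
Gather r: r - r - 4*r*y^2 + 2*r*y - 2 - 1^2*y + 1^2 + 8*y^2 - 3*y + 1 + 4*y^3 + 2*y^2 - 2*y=r*(-4*y^2 + 2*y) + 4*y^3 + 10*y^2 - 6*y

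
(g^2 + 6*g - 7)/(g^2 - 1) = (g + 7)/(g + 1)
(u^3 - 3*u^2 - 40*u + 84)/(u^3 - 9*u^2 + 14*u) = (u + 6)/u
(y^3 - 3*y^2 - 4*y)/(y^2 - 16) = y*(y + 1)/(y + 4)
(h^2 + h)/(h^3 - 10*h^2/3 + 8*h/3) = 3*(h + 1)/(3*h^2 - 10*h + 8)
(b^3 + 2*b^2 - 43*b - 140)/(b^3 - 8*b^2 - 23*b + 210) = (b + 4)/(b - 6)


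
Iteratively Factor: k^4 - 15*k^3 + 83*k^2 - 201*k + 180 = (k - 4)*(k^3 - 11*k^2 + 39*k - 45) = (k - 4)*(k - 3)*(k^2 - 8*k + 15) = (k - 5)*(k - 4)*(k - 3)*(k - 3)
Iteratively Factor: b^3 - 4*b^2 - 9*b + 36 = (b - 4)*(b^2 - 9) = (b - 4)*(b + 3)*(b - 3)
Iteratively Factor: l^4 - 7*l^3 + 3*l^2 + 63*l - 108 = (l - 3)*(l^3 - 4*l^2 - 9*l + 36) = (l - 3)*(l + 3)*(l^2 - 7*l + 12) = (l - 4)*(l - 3)*(l + 3)*(l - 3)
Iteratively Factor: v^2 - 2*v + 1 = (v - 1)*(v - 1)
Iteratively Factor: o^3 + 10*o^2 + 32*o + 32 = (o + 4)*(o^2 + 6*o + 8) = (o + 4)^2*(o + 2)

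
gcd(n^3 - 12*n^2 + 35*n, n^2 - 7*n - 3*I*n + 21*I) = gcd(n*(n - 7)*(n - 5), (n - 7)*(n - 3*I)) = n - 7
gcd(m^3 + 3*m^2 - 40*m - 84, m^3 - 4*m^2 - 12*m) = m^2 - 4*m - 12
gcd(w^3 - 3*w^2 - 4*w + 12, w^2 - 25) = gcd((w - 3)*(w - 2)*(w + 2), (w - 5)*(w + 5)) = 1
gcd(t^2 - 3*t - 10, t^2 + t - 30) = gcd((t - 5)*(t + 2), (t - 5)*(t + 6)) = t - 5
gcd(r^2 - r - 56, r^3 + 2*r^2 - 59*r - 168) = r^2 - r - 56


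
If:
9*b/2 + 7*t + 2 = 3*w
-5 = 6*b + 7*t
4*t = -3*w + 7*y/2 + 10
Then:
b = -49*y/69 - 74/23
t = 14*y/23 + 47/23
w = 49*y/138 + 14/23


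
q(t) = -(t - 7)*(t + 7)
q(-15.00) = -176.00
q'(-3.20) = 6.40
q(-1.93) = 45.28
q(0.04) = 49.00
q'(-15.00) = 30.00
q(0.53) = 48.72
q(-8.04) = -15.64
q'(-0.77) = 1.54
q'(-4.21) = 8.42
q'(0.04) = -0.08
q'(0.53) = -1.06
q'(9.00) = -18.00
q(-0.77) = 48.41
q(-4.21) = 31.28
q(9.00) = -32.00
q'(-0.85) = 1.70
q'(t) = -2*t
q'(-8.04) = 16.08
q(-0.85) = 48.28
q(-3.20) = 38.76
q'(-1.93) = 3.86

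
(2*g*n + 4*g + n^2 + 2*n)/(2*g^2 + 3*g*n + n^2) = (n + 2)/(g + n)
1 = 1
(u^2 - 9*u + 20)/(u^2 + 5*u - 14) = (u^2 - 9*u + 20)/(u^2 + 5*u - 14)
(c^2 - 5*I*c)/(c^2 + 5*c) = (c - 5*I)/(c + 5)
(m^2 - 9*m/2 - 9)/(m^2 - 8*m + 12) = (m + 3/2)/(m - 2)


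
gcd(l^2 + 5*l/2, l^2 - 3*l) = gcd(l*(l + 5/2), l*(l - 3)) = l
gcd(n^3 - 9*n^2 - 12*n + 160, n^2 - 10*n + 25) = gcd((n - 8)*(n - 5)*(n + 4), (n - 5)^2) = n - 5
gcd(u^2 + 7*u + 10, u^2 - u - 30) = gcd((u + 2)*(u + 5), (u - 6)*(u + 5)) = u + 5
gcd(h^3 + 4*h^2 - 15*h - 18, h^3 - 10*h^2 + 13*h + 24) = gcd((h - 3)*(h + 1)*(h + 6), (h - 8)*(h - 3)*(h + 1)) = h^2 - 2*h - 3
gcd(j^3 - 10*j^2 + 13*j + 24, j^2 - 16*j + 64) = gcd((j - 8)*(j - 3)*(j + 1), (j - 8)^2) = j - 8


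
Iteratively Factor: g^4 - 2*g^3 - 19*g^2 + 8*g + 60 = (g - 5)*(g^3 + 3*g^2 - 4*g - 12) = (g - 5)*(g - 2)*(g^2 + 5*g + 6) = (g - 5)*(g - 2)*(g + 2)*(g + 3)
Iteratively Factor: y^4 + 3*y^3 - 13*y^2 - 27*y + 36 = (y + 3)*(y^3 - 13*y + 12) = (y - 1)*(y + 3)*(y^2 + y - 12) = (y - 3)*(y - 1)*(y + 3)*(y + 4)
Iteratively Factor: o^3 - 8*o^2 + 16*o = (o - 4)*(o^2 - 4*o) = (o - 4)^2*(o)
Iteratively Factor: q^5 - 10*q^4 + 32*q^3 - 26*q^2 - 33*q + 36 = (q - 3)*(q^4 - 7*q^3 + 11*q^2 + 7*q - 12) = (q - 3)^2*(q^3 - 4*q^2 - q + 4) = (q - 4)*(q - 3)^2*(q^2 - 1) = (q - 4)*(q - 3)^2*(q + 1)*(q - 1)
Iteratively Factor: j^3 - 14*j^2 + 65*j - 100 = (j - 5)*(j^2 - 9*j + 20) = (j - 5)*(j - 4)*(j - 5)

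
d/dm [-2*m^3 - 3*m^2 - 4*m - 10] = -6*m^2 - 6*m - 4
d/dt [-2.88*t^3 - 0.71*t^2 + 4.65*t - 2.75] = -8.64*t^2 - 1.42*t + 4.65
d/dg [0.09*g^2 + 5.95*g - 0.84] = 0.18*g + 5.95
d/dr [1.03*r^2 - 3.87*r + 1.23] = 2.06*r - 3.87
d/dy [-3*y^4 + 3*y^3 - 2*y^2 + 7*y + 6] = -12*y^3 + 9*y^2 - 4*y + 7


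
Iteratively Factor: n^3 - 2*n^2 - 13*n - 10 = (n + 2)*(n^2 - 4*n - 5) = (n + 1)*(n + 2)*(n - 5)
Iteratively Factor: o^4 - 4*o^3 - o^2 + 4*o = (o - 1)*(o^3 - 3*o^2 - 4*o) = (o - 1)*(o + 1)*(o^2 - 4*o) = o*(o - 1)*(o + 1)*(o - 4)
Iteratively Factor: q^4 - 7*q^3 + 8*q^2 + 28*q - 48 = (q + 2)*(q^3 - 9*q^2 + 26*q - 24) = (q - 3)*(q + 2)*(q^2 - 6*q + 8) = (q - 3)*(q - 2)*(q + 2)*(q - 4)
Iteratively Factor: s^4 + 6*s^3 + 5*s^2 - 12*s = (s + 4)*(s^3 + 2*s^2 - 3*s) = (s + 3)*(s + 4)*(s^2 - s) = s*(s + 3)*(s + 4)*(s - 1)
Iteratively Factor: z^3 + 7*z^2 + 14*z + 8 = (z + 1)*(z^2 + 6*z + 8) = (z + 1)*(z + 4)*(z + 2)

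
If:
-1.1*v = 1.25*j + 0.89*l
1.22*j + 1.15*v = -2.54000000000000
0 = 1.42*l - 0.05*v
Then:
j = 50.18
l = -1.95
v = -55.44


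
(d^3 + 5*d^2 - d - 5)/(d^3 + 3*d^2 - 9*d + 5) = (d + 1)/(d - 1)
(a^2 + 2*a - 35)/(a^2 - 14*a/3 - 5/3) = 3*(a + 7)/(3*a + 1)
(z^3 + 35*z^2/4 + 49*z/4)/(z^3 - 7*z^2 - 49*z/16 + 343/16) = 4*z*(z + 7)/(4*z^2 - 35*z + 49)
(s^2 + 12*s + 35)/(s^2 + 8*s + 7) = (s + 5)/(s + 1)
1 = 1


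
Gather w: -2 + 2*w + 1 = 2*w - 1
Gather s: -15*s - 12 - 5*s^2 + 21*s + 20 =-5*s^2 + 6*s + 8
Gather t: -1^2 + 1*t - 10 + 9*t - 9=10*t - 20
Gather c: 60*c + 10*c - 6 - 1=70*c - 7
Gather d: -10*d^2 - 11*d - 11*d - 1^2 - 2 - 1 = -10*d^2 - 22*d - 4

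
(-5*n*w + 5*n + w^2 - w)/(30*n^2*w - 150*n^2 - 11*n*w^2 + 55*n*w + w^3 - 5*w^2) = (w - 1)/(-6*n*w + 30*n + w^2 - 5*w)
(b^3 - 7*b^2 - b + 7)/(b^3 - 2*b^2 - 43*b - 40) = (b^2 - 8*b + 7)/(b^2 - 3*b - 40)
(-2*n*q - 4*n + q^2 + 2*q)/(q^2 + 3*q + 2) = (-2*n + q)/(q + 1)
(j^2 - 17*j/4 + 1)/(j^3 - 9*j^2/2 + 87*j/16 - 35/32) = 8*(j - 4)/(8*j^2 - 34*j + 35)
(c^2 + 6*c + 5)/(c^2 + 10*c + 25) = (c + 1)/(c + 5)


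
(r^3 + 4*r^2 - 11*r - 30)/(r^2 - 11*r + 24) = (r^2 + 7*r + 10)/(r - 8)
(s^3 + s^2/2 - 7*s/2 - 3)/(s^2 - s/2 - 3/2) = (2*s^2 - s - 6)/(2*s - 3)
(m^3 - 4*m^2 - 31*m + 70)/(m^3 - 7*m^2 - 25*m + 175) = (m - 2)/(m - 5)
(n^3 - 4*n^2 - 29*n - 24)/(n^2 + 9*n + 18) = (n^2 - 7*n - 8)/(n + 6)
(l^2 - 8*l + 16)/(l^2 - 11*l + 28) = (l - 4)/(l - 7)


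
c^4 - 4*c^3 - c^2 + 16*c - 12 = (c - 3)*(c - 2)*(c - 1)*(c + 2)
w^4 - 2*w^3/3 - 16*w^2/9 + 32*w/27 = w*(w - 4/3)*(w - 2/3)*(w + 4/3)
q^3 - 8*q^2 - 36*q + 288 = (q - 8)*(q - 6)*(q + 6)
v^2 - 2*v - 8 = (v - 4)*(v + 2)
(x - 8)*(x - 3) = x^2 - 11*x + 24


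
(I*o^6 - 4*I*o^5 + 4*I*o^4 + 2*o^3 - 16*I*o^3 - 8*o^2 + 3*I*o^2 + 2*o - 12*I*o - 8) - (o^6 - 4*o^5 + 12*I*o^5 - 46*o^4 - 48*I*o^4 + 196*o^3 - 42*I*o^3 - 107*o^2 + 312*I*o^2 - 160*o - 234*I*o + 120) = -o^6 + I*o^6 + 4*o^5 - 16*I*o^5 + 46*o^4 + 52*I*o^4 - 194*o^3 + 26*I*o^3 + 99*o^2 - 309*I*o^2 + 162*o + 222*I*o - 128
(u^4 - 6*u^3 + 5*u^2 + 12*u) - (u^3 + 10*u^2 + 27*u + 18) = u^4 - 7*u^3 - 5*u^2 - 15*u - 18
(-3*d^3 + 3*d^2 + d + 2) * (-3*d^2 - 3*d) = 9*d^5 - 12*d^3 - 9*d^2 - 6*d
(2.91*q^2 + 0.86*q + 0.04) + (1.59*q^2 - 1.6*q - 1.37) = 4.5*q^2 - 0.74*q - 1.33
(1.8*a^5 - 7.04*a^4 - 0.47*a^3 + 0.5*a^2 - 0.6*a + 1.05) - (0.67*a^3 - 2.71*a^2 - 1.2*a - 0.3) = 1.8*a^5 - 7.04*a^4 - 1.14*a^3 + 3.21*a^2 + 0.6*a + 1.35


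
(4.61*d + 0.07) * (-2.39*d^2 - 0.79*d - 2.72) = -11.0179*d^3 - 3.8092*d^2 - 12.5945*d - 0.1904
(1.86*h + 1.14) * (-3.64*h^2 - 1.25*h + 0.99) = -6.7704*h^3 - 6.4746*h^2 + 0.4164*h + 1.1286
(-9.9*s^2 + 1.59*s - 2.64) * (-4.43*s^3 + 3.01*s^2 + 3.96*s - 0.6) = 43.857*s^5 - 36.8427*s^4 - 22.7229*s^3 + 4.29*s^2 - 11.4084*s + 1.584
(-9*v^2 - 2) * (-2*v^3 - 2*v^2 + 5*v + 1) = 18*v^5 + 18*v^4 - 41*v^3 - 5*v^2 - 10*v - 2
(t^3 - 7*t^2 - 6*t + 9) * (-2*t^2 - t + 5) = -2*t^5 + 13*t^4 + 24*t^3 - 47*t^2 - 39*t + 45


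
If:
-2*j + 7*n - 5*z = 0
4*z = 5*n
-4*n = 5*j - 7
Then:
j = 21/47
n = 56/47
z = 70/47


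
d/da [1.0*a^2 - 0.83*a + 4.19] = 2.0*a - 0.83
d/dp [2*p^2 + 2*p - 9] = 4*p + 2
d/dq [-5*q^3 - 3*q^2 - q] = -15*q^2 - 6*q - 1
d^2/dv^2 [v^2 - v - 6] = 2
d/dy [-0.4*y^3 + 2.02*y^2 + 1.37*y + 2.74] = -1.2*y^2 + 4.04*y + 1.37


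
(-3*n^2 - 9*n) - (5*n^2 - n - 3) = -8*n^2 - 8*n + 3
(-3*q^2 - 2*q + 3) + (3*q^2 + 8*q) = 6*q + 3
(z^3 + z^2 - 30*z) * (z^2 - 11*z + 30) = z^5 - 10*z^4 - 11*z^3 + 360*z^2 - 900*z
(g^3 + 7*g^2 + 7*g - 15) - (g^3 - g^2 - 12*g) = 8*g^2 + 19*g - 15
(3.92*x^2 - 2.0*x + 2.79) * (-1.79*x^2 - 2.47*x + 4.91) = -7.0168*x^4 - 6.1024*x^3 + 19.1931*x^2 - 16.7113*x + 13.6989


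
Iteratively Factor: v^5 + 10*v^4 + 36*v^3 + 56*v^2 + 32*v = (v + 4)*(v^4 + 6*v^3 + 12*v^2 + 8*v) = (v + 2)*(v + 4)*(v^3 + 4*v^2 + 4*v) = v*(v + 2)*(v + 4)*(v^2 + 4*v + 4) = v*(v + 2)^2*(v + 4)*(v + 2)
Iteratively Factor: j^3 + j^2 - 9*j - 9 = (j + 1)*(j^2 - 9) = (j + 1)*(j + 3)*(j - 3)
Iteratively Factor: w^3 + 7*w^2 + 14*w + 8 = (w + 2)*(w^2 + 5*w + 4) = (w + 2)*(w + 4)*(w + 1)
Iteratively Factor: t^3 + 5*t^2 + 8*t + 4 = (t + 1)*(t^2 + 4*t + 4) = (t + 1)*(t + 2)*(t + 2)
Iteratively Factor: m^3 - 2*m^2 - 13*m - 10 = (m + 2)*(m^2 - 4*m - 5) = (m - 5)*(m + 2)*(m + 1)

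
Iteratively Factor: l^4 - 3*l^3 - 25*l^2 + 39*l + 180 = (l - 4)*(l^3 + l^2 - 21*l - 45) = (l - 4)*(l + 3)*(l^2 - 2*l - 15) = (l - 5)*(l - 4)*(l + 3)*(l + 3)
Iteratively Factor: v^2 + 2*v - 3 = (v - 1)*(v + 3)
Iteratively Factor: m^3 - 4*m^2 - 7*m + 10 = (m - 1)*(m^2 - 3*m - 10) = (m - 1)*(m + 2)*(m - 5)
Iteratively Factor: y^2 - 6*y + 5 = (y - 5)*(y - 1)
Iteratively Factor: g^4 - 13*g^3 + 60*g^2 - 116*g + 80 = (g - 2)*(g^3 - 11*g^2 + 38*g - 40) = (g - 4)*(g - 2)*(g^2 - 7*g + 10) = (g - 4)*(g - 2)^2*(g - 5)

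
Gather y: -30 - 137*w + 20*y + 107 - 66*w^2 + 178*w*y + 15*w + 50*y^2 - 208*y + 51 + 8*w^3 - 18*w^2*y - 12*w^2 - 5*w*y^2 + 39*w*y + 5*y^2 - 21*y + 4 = 8*w^3 - 78*w^2 - 122*w + y^2*(55 - 5*w) + y*(-18*w^2 + 217*w - 209) + 132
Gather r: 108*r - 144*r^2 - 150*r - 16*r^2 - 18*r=-160*r^2 - 60*r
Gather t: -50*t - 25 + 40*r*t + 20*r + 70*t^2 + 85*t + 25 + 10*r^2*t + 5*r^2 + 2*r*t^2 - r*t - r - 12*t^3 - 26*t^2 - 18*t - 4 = 5*r^2 + 19*r - 12*t^3 + t^2*(2*r + 44) + t*(10*r^2 + 39*r + 17) - 4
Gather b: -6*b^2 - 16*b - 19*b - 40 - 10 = -6*b^2 - 35*b - 50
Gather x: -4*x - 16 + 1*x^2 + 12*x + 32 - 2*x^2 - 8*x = 16 - x^2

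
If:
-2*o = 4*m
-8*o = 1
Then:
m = 1/16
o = -1/8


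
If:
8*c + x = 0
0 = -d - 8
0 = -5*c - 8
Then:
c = -8/5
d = -8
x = 64/5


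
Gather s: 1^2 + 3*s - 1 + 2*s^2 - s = 2*s^2 + 2*s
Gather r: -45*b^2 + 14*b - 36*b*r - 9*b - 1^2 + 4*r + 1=-45*b^2 + 5*b + r*(4 - 36*b)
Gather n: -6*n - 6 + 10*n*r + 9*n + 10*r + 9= n*(10*r + 3) + 10*r + 3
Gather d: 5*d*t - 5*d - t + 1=d*(5*t - 5) - t + 1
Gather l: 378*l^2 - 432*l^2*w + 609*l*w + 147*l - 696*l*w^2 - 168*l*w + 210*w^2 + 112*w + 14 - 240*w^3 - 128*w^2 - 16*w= l^2*(378 - 432*w) + l*(-696*w^2 + 441*w + 147) - 240*w^3 + 82*w^2 + 96*w + 14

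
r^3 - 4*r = r*(r - 2)*(r + 2)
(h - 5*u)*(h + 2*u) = h^2 - 3*h*u - 10*u^2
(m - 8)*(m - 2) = m^2 - 10*m + 16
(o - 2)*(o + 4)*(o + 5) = o^3 + 7*o^2 + 2*o - 40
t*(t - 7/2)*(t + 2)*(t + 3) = t^4 + 3*t^3/2 - 23*t^2/2 - 21*t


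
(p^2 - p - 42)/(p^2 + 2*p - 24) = (p - 7)/(p - 4)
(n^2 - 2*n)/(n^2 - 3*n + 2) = n/(n - 1)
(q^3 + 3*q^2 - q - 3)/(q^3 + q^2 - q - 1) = (q + 3)/(q + 1)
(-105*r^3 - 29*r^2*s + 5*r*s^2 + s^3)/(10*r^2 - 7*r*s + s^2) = (-21*r^2 - 10*r*s - s^2)/(2*r - s)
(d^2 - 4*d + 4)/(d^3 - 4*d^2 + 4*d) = 1/d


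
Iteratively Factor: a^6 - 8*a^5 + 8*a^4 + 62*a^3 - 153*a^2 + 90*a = (a - 1)*(a^5 - 7*a^4 + a^3 + 63*a^2 - 90*a) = (a - 2)*(a - 1)*(a^4 - 5*a^3 - 9*a^2 + 45*a) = (a - 5)*(a - 2)*(a - 1)*(a^3 - 9*a) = a*(a - 5)*(a - 2)*(a - 1)*(a^2 - 9) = a*(a - 5)*(a - 2)*(a - 1)*(a + 3)*(a - 3)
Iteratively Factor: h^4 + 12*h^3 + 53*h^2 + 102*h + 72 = (h + 3)*(h^3 + 9*h^2 + 26*h + 24) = (h + 3)*(h + 4)*(h^2 + 5*h + 6) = (h + 2)*(h + 3)*(h + 4)*(h + 3)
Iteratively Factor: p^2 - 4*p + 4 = (p - 2)*(p - 2)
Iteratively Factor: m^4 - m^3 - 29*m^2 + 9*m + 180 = (m - 3)*(m^3 + 2*m^2 - 23*m - 60) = (m - 5)*(m - 3)*(m^2 + 7*m + 12) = (m - 5)*(m - 3)*(m + 4)*(m + 3)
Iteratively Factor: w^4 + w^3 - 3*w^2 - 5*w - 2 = (w + 1)*(w^3 - 3*w - 2) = (w - 2)*(w + 1)*(w^2 + 2*w + 1) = (w - 2)*(w + 1)^2*(w + 1)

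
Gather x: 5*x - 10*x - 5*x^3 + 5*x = -5*x^3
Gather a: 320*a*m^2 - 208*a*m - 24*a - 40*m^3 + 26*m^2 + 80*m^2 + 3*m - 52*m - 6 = a*(320*m^2 - 208*m - 24) - 40*m^3 + 106*m^2 - 49*m - 6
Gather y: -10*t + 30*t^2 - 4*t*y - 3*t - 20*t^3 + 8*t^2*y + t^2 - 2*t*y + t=-20*t^3 + 31*t^2 - 12*t + y*(8*t^2 - 6*t)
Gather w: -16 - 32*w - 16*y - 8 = -32*w - 16*y - 24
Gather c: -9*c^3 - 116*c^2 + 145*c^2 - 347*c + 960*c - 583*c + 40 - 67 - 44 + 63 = -9*c^3 + 29*c^2 + 30*c - 8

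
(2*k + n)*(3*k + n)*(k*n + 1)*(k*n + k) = 6*k^4*n^2 + 6*k^4*n + 5*k^3*n^3 + 5*k^3*n^2 + 6*k^3*n + 6*k^3 + k^2*n^4 + k^2*n^3 + 5*k^2*n^2 + 5*k^2*n + k*n^3 + k*n^2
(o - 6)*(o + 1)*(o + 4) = o^3 - o^2 - 26*o - 24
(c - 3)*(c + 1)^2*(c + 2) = c^4 + c^3 - 7*c^2 - 13*c - 6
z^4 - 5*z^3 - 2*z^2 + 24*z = z*(z - 4)*(z - 3)*(z + 2)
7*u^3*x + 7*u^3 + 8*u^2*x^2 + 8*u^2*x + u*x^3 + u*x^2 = (u + x)*(7*u + x)*(u*x + u)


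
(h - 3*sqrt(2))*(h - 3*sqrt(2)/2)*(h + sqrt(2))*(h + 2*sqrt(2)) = h^4 - 3*sqrt(2)*h^3/2 - 14*h^2 + 9*sqrt(2)*h + 36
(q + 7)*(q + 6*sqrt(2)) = q^2 + 7*q + 6*sqrt(2)*q + 42*sqrt(2)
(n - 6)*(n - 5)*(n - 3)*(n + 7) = n^4 - 7*n^3 - 35*n^2 + 351*n - 630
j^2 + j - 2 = (j - 1)*(j + 2)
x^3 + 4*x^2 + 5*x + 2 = (x + 1)^2*(x + 2)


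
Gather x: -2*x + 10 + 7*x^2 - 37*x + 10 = 7*x^2 - 39*x + 20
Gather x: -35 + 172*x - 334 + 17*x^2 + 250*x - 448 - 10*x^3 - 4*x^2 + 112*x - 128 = -10*x^3 + 13*x^2 + 534*x - 945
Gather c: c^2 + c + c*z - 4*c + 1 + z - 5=c^2 + c*(z - 3) + z - 4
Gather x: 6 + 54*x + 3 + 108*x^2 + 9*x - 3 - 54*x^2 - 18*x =54*x^2 + 45*x + 6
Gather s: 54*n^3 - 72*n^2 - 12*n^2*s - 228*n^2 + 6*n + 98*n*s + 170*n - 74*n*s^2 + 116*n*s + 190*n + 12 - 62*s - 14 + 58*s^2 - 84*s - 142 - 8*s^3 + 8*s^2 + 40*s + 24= 54*n^3 - 300*n^2 + 366*n - 8*s^3 + s^2*(66 - 74*n) + s*(-12*n^2 + 214*n - 106) - 120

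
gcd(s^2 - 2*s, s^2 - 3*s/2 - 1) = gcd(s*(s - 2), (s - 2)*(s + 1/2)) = s - 2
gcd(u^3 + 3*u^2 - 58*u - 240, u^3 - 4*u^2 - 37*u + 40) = u^2 - 3*u - 40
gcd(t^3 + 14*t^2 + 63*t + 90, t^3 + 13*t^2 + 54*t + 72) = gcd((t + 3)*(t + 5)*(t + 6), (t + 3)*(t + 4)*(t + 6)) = t^2 + 9*t + 18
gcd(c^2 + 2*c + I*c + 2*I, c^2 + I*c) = c + I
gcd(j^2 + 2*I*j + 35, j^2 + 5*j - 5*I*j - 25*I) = j - 5*I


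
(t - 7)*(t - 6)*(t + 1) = t^3 - 12*t^2 + 29*t + 42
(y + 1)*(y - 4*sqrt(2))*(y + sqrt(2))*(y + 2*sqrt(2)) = y^4 - sqrt(2)*y^3 + y^3 - 20*y^2 - sqrt(2)*y^2 - 16*sqrt(2)*y - 20*y - 16*sqrt(2)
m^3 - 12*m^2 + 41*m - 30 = (m - 6)*(m - 5)*(m - 1)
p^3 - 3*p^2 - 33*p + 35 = (p - 7)*(p - 1)*(p + 5)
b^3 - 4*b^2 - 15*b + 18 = (b - 6)*(b - 1)*(b + 3)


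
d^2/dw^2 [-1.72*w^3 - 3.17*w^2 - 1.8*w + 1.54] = -10.32*w - 6.34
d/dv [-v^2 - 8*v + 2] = -2*v - 8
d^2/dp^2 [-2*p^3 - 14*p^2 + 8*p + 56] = -12*p - 28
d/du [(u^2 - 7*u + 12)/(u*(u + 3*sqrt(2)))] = (3*sqrt(2)*u^2 + 7*u^2 - 24*u - 36*sqrt(2))/(u^2*(u^2 + 6*sqrt(2)*u + 18))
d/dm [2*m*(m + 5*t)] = 4*m + 10*t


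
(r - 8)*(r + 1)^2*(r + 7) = r^4 + r^3 - 57*r^2 - 113*r - 56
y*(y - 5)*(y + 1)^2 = y^4 - 3*y^3 - 9*y^2 - 5*y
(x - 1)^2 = x^2 - 2*x + 1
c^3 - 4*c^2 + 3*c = c*(c - 3)*(c - 1)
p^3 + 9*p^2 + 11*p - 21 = (p - 1)*(p + 3)*(p + 7)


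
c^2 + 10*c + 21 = (c + 3)*(c + 7)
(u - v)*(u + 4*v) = u^2 + 3*u*v - 4*v^2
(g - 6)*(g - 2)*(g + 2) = g^3 - 6*g^2 - 4*g + 24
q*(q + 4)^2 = q^3 + 8*q^2 + 16*q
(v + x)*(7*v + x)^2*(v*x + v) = 49*v^4*x + 49*v^4 + 63*v^3*x^2 + 63*v^3*x + 15*v^2*x^3 + 15*v^2*x^2 + v*x^4 + v*x^3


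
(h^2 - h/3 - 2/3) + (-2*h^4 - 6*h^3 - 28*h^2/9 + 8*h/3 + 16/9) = -2*h^4 - 6*h^3 - 19*h^2/9 + 7*h/3 + 10/9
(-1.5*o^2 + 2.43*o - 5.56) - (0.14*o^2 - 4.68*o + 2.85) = -1.64*o^2 + 7.11*o - 8.41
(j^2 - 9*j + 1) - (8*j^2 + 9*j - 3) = -7*j^2 - 18*j + 4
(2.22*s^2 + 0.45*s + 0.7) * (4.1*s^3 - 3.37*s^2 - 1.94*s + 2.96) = 9.102*s^5 - 5.6364*s^4 - 2.9533*s^3 + 3.3392*s^2 - 0.0259999999999998*s + 2.072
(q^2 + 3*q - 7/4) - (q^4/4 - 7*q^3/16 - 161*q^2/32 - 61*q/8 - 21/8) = -q^4/4 + 7*q^3/16 + 193*q^2/32 + 85*q/8 + 7/8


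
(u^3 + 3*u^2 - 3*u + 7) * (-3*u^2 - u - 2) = -3*u^5 - 10*u^4 + 4*u^3 - 24*u^2 - u - 14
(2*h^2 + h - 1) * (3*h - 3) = 6*h^3 - 3*h^2 - 6*h + 3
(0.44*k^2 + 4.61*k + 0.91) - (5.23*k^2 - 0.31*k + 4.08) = -4.79*k^2 + 4.92*k - 3.17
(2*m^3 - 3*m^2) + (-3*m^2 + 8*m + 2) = 2*m^3 - 6*m^2 + 8*m + 2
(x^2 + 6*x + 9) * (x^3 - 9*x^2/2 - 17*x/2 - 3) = x^5 + 3*x^4/2 - 53*x^3/2 - 189*x^2/2 - 189*x/2 - 27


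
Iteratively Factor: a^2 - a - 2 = (a + 1)*(a - 2)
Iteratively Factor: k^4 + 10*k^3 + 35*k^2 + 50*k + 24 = (k + 4)*(k^3 + 6*k^2 + 11*k + 6) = (k + 2)*(k + 4)*(k^2 + 4*k + 3) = (k + 2)*(k + 3)*(k + 4)*(k + 1)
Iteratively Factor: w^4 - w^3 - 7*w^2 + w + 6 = (w + 2)*(w^3 - 3*w^2 - w + 3) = (w - 1)*(w + 2)*(w^2 - 2*w - 3) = (w - 3)*(w - 1)*(w + 2)*(w + 1)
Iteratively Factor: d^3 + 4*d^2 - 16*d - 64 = (d - 4)*(d^2 + 8*d + 16) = (d - 4)*(d + 4)*(d + 4)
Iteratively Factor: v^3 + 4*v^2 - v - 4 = (v + 4)*(v^2 - 1) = (v - 1)*(v + 4)*(v + 1)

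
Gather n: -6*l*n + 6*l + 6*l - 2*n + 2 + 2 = 12*l + n*(-6*l - 2) + 4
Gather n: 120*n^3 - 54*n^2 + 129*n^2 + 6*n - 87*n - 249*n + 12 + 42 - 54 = 120*n^3 + 75*n^2 - 330*n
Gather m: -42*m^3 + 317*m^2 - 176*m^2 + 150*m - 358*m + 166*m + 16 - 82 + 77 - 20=-42*m^3 + 141*m^2 - 42*m - 9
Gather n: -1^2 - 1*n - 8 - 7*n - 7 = -8*n - 16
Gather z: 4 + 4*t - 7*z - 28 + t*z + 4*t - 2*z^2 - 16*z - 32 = 8*t - 2*z^2 + z*(t - 23) - 56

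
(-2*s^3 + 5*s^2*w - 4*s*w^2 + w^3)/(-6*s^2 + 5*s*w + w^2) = (2*s^2 - 3*s*w + w^2)/(6*s + w)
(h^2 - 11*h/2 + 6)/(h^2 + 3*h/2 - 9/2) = (h - 4)/(h + 3)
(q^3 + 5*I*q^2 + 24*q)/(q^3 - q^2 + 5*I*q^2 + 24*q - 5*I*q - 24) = q/(q - 1)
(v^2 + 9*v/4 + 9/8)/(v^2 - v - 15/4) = (4*v + 3)/(2*(2*v - 5))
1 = 1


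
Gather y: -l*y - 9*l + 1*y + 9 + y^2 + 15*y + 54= -9*l + y^2 + y*(16 - l) + 63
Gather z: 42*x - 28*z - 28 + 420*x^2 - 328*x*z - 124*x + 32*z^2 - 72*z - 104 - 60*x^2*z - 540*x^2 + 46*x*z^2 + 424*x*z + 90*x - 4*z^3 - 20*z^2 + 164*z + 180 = -120*x^2 + 8*x - 4*z^3 + z^2*(46*x + 12) + z*(-60*x^2 + 96*x + 64) + 48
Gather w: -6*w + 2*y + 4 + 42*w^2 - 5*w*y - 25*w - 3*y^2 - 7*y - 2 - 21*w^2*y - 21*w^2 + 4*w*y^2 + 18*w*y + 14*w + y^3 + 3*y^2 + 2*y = w^2*(21 - 21*y) + w*(4*y^2 + 13*y - 17) + y^3 - 3*y + 2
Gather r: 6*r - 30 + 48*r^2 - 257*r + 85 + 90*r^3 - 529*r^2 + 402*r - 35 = 90*r^3 - 481*r^2 + 151*r + 20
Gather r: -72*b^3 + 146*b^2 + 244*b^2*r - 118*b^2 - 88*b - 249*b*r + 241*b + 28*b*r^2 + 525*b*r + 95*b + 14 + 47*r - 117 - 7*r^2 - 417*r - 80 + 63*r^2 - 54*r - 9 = -72*b^3 + 28*b^2 + 248*b + r^2*(28*b + 56) + r*(244*b^2 + 276*b - 424) - 192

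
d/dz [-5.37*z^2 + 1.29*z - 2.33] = 1.29 - 10.74*z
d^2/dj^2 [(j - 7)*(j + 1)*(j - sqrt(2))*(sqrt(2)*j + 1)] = 12*sqrt(2)*j^2 - 36*sqrt(2)*j - 6*j - 16*sqrt(2) + 12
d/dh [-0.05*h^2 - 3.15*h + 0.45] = -0.1*h - 3.15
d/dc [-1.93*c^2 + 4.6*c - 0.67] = 4.6 - 3.86*c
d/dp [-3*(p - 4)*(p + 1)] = 9 - 6*p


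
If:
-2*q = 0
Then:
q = 0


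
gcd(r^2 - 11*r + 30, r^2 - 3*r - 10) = r - 5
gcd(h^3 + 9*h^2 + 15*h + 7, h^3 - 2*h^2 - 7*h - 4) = h^2 + 2*h + 1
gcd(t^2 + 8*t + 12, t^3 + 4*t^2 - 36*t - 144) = t + 6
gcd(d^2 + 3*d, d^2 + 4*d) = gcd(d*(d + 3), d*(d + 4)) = d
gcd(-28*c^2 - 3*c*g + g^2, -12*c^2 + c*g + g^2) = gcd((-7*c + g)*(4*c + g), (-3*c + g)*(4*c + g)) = 4*c + g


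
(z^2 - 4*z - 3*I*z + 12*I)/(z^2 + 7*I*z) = (z^2 - 4*z - 3*I*z + 12*I)/(z*(z + 7*I))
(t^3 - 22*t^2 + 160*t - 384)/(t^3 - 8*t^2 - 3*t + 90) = (t^2 - 16*t + 64)/(t^2 - 2*t - 15)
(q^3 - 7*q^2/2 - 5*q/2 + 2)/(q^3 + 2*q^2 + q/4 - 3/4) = 2*(q - 4)/(2*q + 3)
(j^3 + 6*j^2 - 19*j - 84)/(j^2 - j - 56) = (j^2 - j - 12)/(j - 8)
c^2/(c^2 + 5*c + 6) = c^2/(c^2 + 5*c + 6)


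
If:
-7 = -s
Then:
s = 7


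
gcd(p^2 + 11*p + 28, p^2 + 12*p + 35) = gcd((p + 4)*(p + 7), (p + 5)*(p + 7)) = p + 7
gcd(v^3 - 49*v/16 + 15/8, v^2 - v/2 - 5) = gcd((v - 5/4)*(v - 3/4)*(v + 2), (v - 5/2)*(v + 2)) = v + 2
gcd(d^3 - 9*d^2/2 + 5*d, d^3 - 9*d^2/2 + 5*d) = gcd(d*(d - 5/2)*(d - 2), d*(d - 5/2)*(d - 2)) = d^3 - 9*d^2/2 + 5*d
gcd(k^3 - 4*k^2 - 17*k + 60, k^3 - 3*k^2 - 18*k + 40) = k^2 - k - 20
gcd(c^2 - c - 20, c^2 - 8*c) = 1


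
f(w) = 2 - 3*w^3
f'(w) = -9*w^2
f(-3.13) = 93.99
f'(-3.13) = -88.17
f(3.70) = -149.96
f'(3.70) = -123.21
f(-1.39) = 10.06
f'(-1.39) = -17.39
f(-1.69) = 16.48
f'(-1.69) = -25.70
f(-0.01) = 2.00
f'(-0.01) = -0.00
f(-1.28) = 8.29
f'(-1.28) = -14.75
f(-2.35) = 40.93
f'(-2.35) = -49.70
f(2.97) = -76.59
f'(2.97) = -79.39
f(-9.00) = 2189.00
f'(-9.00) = -729.00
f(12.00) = -5182.00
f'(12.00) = -1296.00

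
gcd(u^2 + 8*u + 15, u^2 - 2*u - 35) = u + 5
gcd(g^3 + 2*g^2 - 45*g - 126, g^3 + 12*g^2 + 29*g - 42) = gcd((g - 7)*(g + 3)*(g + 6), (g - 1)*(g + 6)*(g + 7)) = g + 6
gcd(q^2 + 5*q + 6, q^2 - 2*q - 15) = q + 3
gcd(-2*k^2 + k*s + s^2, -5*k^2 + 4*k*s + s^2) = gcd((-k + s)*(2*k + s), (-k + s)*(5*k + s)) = -k + s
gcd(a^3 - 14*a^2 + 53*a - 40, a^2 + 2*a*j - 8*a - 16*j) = a - 8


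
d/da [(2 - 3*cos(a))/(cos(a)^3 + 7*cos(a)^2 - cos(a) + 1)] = (-6*cos(a)^3 - 15*cos(a)^2 + 28*cos(a) + 1)*sin(a)/(sin(a)^2*cos(a) + 7*sin(a)^2 - 8)^2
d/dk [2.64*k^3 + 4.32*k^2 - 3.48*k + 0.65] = 7.92*k^2 + 8.64*k - 3.48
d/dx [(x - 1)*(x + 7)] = 2*x + 6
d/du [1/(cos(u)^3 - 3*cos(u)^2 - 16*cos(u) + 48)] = (3*cos(u)^2 - 6*cos(u) - 16)*sin(u)/(cos(u)^3 - 3*cos(u)^2 - 16*cos(u) + 48)^2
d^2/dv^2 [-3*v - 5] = 0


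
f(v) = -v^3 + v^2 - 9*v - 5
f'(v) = -3*v^2 + 2*v - 9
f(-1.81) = 20.50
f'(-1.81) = -22.45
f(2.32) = -32.98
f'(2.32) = -20.51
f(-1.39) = 12.13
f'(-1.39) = -17.58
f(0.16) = -6.42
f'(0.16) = -8.76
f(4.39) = -109.84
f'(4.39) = -58.04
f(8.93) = -717.75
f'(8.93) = -230.37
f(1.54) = -20.14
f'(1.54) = -13.03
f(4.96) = -147.06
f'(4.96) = -72.88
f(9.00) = -734.00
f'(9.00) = -234.00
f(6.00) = -239.00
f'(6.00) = -105.00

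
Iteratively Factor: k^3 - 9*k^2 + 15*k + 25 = (k - 5)*(k^2 - 4*k - 5) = (k - 5)^2*(k + 1)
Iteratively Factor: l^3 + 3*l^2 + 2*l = (l + 1)*(l^2 + 2*l) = (l + 1)*(l + 2)*(l)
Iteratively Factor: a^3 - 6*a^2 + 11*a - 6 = (a - 2)*(a^2 - 4*a + 3) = (a - 2)*(a - 1)*(a - 3)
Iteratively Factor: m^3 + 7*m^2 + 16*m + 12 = (m + 2)*(m^2 + 5*m + 6) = (m + 2)*(m + 3)*(m + 2)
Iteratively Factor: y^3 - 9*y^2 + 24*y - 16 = (y - 4)*(y^2 - 5*y + 4) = (y - 4)*(y - 1)*(y - 4)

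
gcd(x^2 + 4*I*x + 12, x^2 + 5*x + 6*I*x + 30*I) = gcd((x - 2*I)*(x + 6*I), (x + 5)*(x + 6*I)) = x + 6*I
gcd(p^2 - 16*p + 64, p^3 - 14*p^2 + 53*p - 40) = p - 8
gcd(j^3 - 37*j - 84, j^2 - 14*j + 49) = j - 7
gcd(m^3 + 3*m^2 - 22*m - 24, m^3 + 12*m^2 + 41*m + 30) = m^2 + 7*m + 6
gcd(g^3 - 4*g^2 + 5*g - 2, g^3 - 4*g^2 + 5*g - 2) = g^3 - 4*g^2 + 5*g - 2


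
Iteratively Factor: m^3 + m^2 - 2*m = (m - 1)*(m^2 + 2*m) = (m - 1)*(m + 2)*(m)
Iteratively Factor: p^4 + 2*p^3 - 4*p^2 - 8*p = (p + 2)*(p^3 - 4*p) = (p + 2)^2*(p^2 - 2*p) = (p - 2)*(p + 2)^2*(p)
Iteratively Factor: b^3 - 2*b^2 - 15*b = (b - 5)*(b^2 + 3*b) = b*(b - 5)*(b + 3)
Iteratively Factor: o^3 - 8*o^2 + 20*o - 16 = (o - 4)*(o^2 - 4*o + 4) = (o - 4)*(o - 2)*(o - 2)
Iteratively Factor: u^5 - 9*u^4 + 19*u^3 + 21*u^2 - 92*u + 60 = (u - 1)*(u^4 - 8*u^3 + 11*u^2 + 32*u - 60) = (u - 5)*(u - 1)*(u^3 - 3*u^2 - 4*u + 12) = (u - 5)*(u - 2)*(u - 1)*(u^2 - u - 6) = (u - 5)*(u - 3)*(u - 2)*(u - 1)*(u + 2)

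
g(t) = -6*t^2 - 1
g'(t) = -12*t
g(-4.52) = -123.58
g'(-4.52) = 54.24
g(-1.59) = -16.17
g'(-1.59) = 19.08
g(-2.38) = -34.99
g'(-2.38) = 28.56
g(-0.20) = -1.24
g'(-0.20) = 2.40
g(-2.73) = -45.72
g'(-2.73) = 32.76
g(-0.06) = -1.02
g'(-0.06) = 0.72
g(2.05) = -26.22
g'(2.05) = -24.60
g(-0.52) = -2.62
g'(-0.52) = 6.24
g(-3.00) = -55.00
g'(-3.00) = 36.00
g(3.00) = -55.00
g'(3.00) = -36.00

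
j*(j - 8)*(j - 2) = j^3 - 10*j^2 + 16*j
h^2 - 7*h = h*(h - 7)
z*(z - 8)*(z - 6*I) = z^3 - 8*z^2 - 6*I*z^2 + 48*I*z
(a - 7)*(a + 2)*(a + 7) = a^3 + 2*a^2 - 49*a - 98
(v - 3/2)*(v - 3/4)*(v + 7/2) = v^3 + 5*v^2/4 - 27*v/4 + 63/16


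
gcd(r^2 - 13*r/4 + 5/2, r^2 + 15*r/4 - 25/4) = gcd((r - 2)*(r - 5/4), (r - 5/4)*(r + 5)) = r - 5/4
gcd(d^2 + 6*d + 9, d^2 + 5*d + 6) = d + 3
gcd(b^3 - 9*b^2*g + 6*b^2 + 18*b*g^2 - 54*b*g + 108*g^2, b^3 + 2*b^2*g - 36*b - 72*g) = b + 6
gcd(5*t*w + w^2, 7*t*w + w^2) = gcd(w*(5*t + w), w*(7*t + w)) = w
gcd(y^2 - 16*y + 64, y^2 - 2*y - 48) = y - 8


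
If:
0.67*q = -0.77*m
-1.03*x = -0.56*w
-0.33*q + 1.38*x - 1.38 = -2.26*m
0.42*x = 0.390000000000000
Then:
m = 0.04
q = -0.04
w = 1.71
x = 0.93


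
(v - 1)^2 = v^2 - 2*v + 1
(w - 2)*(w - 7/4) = w^2 - 15*w/4 + 7/2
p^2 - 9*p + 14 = (p - 7)*(p - 2)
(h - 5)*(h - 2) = h^2 - 7*h + 10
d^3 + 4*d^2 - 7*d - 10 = (d - 2)*(d + 1)*(d + 5)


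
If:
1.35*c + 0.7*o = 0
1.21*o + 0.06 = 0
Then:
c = 0.03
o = -0.05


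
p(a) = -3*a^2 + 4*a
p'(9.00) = -50.00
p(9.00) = -207.00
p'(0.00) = 4.00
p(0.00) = 0.00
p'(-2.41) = 18.46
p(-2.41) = -27.06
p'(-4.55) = 31.30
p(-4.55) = -80.31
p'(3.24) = -15.44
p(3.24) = -18.53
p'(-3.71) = 26.26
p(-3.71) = -56.13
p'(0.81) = -0.86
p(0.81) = 1.27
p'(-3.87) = 27.22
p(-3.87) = -60.41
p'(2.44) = -10.64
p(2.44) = -8.10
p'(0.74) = -0.44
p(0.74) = 1.32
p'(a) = 4 - 6*a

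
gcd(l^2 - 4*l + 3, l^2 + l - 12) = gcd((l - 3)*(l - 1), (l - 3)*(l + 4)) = l - 3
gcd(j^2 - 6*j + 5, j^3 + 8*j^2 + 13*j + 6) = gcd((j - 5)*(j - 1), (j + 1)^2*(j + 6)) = 1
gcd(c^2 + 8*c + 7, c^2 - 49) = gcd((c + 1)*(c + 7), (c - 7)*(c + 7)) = c + 7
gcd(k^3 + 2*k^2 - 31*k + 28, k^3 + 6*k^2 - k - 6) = k - 1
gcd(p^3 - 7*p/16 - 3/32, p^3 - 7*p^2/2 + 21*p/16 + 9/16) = p^2 - p/2 - 3/16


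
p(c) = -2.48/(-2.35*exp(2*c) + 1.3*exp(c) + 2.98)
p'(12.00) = 0.00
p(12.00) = 0.00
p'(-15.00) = 0.00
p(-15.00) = -0.83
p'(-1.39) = 0.01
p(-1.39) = -0.79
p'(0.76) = -1.87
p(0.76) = 0.50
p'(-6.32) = 0.00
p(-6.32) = -0.83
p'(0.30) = -82.35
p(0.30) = -5.48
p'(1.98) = -0.05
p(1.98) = 0.02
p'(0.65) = -3.68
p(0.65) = 0.79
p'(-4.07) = 0.01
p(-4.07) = -0.83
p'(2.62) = -0.01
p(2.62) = 0.01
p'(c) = -2.48*(4.7*exp(2*c) - 1.3*exp(c))/(-2.35*exp(2*c) + 1.3*exp(c) + 2.98)^2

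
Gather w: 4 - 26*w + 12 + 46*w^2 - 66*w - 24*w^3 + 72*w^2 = -24*w^3 + 118*w^2 - 92*w + 16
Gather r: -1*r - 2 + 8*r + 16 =7*r + 14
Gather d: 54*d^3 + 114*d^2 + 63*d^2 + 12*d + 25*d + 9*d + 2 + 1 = 54*d^3 + 177*d^2 + 46*d + 3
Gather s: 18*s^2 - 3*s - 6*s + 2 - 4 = 18*s^2 - 9*s - 2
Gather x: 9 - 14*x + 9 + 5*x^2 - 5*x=5*x^2 - 19*x + 18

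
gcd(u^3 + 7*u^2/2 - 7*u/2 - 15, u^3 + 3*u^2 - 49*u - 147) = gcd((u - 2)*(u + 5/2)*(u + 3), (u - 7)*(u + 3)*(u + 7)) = u + 3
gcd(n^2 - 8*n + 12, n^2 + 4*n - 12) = n - 2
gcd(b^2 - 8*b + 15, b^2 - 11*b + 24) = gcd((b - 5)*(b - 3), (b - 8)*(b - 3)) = b - 3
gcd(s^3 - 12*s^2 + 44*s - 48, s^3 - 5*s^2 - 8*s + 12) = s - 6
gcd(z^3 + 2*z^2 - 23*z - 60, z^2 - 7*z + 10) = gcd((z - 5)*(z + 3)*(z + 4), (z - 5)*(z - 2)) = z - 5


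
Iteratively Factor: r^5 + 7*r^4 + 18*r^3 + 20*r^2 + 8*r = (r)*(r^4 + 7*r^3 + 18*r^2 + 20*r + 8) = r*(r + 2)*(r^3 + 5*r^2 + 8*r + 4) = r*(r + 2)^2*(r^2 + 3*r + 2) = r*(r + 1)*(r + 2)^2*(r + 2)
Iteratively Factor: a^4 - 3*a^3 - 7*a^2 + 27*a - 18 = (a + 3)*(a^3 - 6*a^2 + 11*a - 6) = (a - 3)*(a + 3)*(a^2 - 3*a + 2) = (a - 3)*(a - 1)*(a + 3)*(a - 2)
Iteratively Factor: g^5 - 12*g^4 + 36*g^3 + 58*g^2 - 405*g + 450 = (g - 3)*(g^4 - 9*g^3 + 9*g^2 + 85*g - 150) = (g - 5)*(g - 3)*(g^3 - 4*g^2 - 11*g + 30) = (g - 5)^2*(g - 3)*(g^2 + g - 6) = (g - 5)^2*(g - 3)*(g + 3)*(g - 2)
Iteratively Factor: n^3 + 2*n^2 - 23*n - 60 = (n - 5)*(n^2 + 7*n + 12) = (n - 5)*(n + 3)*(n + 4)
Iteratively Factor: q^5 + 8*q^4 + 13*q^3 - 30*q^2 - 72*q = (q + 4)*(q^4 + 4*q^3 - 3*q^2 - 18*q) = (q + 3)*(q + 4)*(q^3 + q^2 - 6*q) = (q - 2)*(q + 3)*(q + 4)*(q^2 + 3*q) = (q - 2)*(q + 3)^2*(q + 4)*(q)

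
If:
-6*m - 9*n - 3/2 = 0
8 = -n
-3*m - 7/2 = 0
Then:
No Solution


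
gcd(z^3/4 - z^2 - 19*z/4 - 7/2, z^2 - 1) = z + 1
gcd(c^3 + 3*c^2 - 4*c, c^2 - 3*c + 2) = c - 1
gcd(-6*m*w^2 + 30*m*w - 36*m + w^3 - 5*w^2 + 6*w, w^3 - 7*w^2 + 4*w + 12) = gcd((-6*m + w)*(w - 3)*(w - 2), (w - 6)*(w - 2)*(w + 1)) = w - 2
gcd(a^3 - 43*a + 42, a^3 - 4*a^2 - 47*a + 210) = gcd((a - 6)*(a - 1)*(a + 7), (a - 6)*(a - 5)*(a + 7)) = a^2 + a - 42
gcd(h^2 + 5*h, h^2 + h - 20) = h + 5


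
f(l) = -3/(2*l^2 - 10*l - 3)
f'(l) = -3*(10 - 4*l)/(2*l^2 - 10*l - 3)^2 = 6*(2*l - 5)/(-2*l^2 + 10*l + 3)^2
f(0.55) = 0.38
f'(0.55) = -0.38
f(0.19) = 0.62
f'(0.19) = -1.19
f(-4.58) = -0.04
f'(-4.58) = -0.01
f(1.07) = 0.26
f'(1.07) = -0.13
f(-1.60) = -0.17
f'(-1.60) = -0.15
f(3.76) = 0.24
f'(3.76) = 0.10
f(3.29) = 0.21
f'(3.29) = 0.05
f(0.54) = 0.38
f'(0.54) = -0.38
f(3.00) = 0.20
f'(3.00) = 0.03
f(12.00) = -0.02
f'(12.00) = 0.00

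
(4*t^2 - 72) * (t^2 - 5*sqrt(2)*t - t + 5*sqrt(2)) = 4*t^4 - 20*sqrt(2)*t^3 - 4*t^3 - 72*t^2 + 20*sqrt(2)*t^2 + 72*t + 360*sqrt(2)*t - 360*sqrt(2)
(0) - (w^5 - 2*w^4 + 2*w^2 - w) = -w^5 + 2*w^4 - 2*w^2 + w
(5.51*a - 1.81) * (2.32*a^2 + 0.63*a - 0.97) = 12.7832*a^3 - 0.7279*a^2 - 6.485*a + 1.7557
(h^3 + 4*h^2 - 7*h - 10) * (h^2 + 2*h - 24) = h^5 + 6*h^4 - 23*h^3 - 120*h^2 + 148*h + 240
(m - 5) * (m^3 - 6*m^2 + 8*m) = m^4 - 11*m^3 + 38*m^2 - 40*m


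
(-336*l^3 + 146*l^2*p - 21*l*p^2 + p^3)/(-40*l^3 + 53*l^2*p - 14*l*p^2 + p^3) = (42*l^2 - 13*l*p + p^2)/(5*l^2 - 6*l*p + p^2)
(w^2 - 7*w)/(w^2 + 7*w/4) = 4*(w - 7)/(4*w + 7)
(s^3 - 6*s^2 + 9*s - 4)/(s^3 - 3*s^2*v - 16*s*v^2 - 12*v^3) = (-s^3 + 6*s^2 - 9*s + 4)/(-s^3 + 3*s^2*v + 16*s*v^2 + 12*v^3)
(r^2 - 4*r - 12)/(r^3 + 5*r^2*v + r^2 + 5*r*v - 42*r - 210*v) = (r + 2)/(r^2 + 5*r*v + 7*r + 35*v)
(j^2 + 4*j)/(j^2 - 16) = j/(j - 4)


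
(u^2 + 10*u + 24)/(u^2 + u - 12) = (u + 6)/(u - 3)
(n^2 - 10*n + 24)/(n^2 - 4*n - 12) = (n - 4)/(n + 2)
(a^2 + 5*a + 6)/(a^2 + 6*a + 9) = (a + 2)/(a + 3)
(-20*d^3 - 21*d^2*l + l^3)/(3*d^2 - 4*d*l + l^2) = (-20*d^3 - 21*d^2*l + l^3)/(3*d^2 - 4*d*l + l^2)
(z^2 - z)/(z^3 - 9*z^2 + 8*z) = 1/(z - 8)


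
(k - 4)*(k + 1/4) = k^2 - 15*k/4 - 1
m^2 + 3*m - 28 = (m - 4)*(m + 7)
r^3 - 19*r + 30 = (r - 3)*(r - 2)*(r + 5)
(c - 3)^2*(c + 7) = c^3 + c^2 - 33*c + 63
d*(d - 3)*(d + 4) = d^3 + d^2 - 12*d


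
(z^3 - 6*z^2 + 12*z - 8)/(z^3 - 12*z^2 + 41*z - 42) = (z^2 - 4*z + 4)/(z^2 - 10*z + 21)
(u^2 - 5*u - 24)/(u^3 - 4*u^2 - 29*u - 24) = 1/(u + 1)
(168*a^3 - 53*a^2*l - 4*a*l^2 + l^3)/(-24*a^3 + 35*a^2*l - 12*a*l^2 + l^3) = (-7*a - l)/(a - l)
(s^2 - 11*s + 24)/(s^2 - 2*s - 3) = (s - 8)/(s + 1)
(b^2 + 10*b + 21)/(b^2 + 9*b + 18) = (b + 7)/(b + 6)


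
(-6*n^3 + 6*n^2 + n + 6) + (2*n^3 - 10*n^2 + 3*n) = -4*n^3 - 4*n^2 + 4*n + 6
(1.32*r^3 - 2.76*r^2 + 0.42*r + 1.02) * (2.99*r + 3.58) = 3.9468*r^4 - 3.5268*r^3 - 8.625*r^2 + 4.5534*r + 3.6516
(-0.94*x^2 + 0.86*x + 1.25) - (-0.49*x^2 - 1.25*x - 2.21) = -0.45*x^2 + 2.11*x + 3.46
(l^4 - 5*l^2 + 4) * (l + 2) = l^5 + 2*l^4 - 5*l^3 - 10*l^2 + 4*l + 8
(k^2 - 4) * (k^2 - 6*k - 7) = k^4 - 6*k^3 - 11*k^2 + 24*k + 28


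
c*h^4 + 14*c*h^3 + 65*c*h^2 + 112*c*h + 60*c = (h + 2)*(h + 5)*(h + 6)*(c*h + c)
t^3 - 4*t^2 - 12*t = t*(t - 6)*(t + 2)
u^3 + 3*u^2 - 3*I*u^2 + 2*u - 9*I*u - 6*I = (u + 1)*(u + 2)*(u - 3*I)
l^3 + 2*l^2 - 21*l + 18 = (l - 3)*(l - 1)*(l + 6)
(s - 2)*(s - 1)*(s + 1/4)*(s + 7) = s^4 + 17*s^3/4 - 18*s^2 + 37*s/4 + 7/2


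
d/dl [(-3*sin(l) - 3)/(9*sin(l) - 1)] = 30*cos(l)/(9*sin(l) - 1)^2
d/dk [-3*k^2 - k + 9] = -6*k - 1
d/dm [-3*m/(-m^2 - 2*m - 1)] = 3*(1 - m)/(m^3 + 3*m^2 + 3*m + 1)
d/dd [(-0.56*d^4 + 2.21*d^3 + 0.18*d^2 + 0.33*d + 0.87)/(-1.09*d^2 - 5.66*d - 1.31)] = (1.2208*d^5 + 7.0999*d^4 - 22.0828*d^3 - 9.3444*d^2 + 1.425*d + 4.4919)/(1.1881*d^4 + 12.3388*d^3 + 34.8914*d^2 + 14.8292*d + 1.7161)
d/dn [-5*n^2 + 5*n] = 5 - 10*n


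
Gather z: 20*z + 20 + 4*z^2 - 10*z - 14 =4*z^2 + 10*z + 6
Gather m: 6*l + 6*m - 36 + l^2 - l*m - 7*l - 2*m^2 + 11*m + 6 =l^2 - l - 2*m^2 + m*(17 - l) - 30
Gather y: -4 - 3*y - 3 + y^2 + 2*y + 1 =y^2 - y - 6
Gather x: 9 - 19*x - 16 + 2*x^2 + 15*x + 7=2*x^2 - 4*x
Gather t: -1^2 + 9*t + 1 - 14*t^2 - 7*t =-14*t^2 + 2*t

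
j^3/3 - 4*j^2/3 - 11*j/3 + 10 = (j/3 + 1)*(j - 5)*(j - 2)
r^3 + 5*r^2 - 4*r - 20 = (r - 2)*(r + 2)*(r + 5)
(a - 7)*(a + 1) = a^2 - 6*a - 7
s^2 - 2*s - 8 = (s - 4)*(s + 2)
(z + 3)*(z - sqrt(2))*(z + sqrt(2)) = z^3 + 3*z^2 - 2*z - 6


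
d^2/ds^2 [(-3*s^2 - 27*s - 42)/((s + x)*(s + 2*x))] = 6*(3*s^3*x - 9*s^3 + 6*s^2*x^2 - 42*s^2 + 54*s*x^2 - 126*s*x - 4*x^4 + 54*x^3 - 98*x^2)/(s^6 + 9*s^5*x + 33*s^4*x^2 + 63*s^3*x^3 + 66*s^2*x^4 + 36*s*x^5 + 8*x^6)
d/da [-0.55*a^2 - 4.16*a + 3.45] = -1.1*a - 4.16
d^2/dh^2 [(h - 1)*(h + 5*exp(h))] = 5*h*exp(h) + 5*exp(h) + 2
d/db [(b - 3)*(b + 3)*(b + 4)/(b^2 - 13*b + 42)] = (b^4 - 26*b^3 + 83*b^2 + 408*b - 846)/(b^4 - 26*b^3 + 253*b^2 - 1092*b + 1764)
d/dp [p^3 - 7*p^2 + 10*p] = 3*p^2 - 14*p + 10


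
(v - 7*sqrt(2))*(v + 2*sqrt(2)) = v^2 - 5*sqrt(2)*v - 28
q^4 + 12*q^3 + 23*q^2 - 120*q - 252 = (q - 3)*(q + 2)*(q + 6)*(q + 7)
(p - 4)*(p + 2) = p^2 - 2*p - 8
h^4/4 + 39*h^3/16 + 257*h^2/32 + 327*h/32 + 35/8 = (h/4 + 1)*(h + 1)*(h + 5/4)*(h + 7/2)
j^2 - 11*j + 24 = (j - 8)*(j - 3)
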